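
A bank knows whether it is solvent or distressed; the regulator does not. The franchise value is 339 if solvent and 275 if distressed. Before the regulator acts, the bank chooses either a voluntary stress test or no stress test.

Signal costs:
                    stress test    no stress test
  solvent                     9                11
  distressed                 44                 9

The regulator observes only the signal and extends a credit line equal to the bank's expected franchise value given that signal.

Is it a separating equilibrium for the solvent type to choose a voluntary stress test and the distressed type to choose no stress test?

No

If types separate, stress test earns payment 339 and no stress test earns 275.
Solvent: stress test gives 339 − 9 = 330; no stress test gives 275 − 11 = 264. No deviation. ✓
Distressed: no stress test gives 275 − 9 = 266; stress test gives 339 − 44 = 295. Would deviate. ✗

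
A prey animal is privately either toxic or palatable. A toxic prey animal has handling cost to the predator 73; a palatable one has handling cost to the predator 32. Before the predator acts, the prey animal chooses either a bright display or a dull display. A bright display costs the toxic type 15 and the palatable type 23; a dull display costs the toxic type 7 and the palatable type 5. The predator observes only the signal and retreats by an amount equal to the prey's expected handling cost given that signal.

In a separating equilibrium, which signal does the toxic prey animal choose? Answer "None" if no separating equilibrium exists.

Try toxic → bright display, palatable → dull display:
  If types separate, bright display earns payment 73 and dull display earns 32.
  Toxic: bright display gives 73 − 15 = 58; dull display gives 32 − 7 = 25. No deviation. ✓
  Palatable: dull display gives 32 − 5 = 27; bright display gives 73 − 23 = 50. Would deviate. ✗
Try toxic → dull display, palatable → bright display:
  If types separate, dull display earns payment 73 and bright display earns 32.
  Toxic: dull display gives 73 − 7 = 66; bright display gives 32 − 15 = 17. No deviation. ✓
  Palatable: bright display gives 32 − 23 = 9; dull display gives 73 − 5 = 68. Would deviate. ✗
Neither assignment is incentive-compatible.

None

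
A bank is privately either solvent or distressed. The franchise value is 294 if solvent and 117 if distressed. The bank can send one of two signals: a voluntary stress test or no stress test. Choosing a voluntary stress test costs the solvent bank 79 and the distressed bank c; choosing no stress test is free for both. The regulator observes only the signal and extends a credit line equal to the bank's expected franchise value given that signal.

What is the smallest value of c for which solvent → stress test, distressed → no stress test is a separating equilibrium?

177

Under separation: stress test → solvent (pays 294); no stress test → distressed (pays 117).
Solvent: 294 − 79 = 215 ≥ 117 − 0 = 117. Holds regardless of c. ✓
Distressed: 117 − 0 ≥ 294 − c, so c ≥ 294 − 117 = 177.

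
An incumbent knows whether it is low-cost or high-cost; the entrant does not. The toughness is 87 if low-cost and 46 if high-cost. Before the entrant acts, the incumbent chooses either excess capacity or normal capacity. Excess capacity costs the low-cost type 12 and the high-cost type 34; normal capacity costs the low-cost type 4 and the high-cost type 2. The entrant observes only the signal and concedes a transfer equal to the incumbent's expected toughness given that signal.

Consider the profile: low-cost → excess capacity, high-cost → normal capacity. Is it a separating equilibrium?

If types separate, excess capacity earns payment 87 and normal capacity earns 46.
Low-cost: excess capacity gives 87 − 12 = 75; normal capacity gives 46 − 4 = 42. No deviation. ✓
High-cost: normal capacity gives 46 − 2 = 44; excess capacity gives 87 − 34 = 53. Would deviate. ✗

No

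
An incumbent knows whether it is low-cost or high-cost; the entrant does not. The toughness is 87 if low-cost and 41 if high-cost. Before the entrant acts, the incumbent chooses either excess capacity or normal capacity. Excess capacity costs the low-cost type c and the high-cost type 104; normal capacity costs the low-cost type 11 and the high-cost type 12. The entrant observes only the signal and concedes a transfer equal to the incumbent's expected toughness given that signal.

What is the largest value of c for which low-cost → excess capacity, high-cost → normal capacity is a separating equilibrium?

57

Under separation: excess capacity → low-cost (pays 87); normal capacity → high-cost (pays 41).
High-cost: 41 − 12 = 29 ≥ 87 − 104 = -17. Holds regardless of c. ✓
Low-cost: 87 − c ≥ 41 − 11, so c ≤ 87 − 30 = 57.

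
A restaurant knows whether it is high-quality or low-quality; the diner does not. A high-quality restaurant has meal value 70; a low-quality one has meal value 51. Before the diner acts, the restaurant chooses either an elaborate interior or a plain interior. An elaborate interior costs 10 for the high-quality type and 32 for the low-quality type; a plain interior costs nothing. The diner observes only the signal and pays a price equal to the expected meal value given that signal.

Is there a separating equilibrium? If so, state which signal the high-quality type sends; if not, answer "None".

elaborate interior

Try high-quality → elaborate interior, low-quality → plain interior:
  If types separate, elaborate interior earns payment 70 and plain interior earns 51.
  High-quality: elaborate interior gives 70 − 10 = 60; plain interior gives 51 − 0 = 51. No deviation. ✓
  Low-quality: plain interior gives 51 − 0 = 51; elaborate interior gives 70 − 32 = 38. No deviation. ✓
Both hold — the high-quality type sends elaborate interior.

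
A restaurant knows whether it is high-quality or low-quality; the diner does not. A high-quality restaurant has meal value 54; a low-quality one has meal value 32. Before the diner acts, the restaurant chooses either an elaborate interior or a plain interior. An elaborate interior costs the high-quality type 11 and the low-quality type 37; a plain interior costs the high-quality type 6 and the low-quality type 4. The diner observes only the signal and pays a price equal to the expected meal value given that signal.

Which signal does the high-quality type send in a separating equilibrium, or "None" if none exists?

Try high-quality → elaborate interior, low-quality → plain interior:
  If types separate, elaborate interior earns payment 54 and plain interior earns 32.
  High-quality: elaborate interior gives 54 − 11 = 43; plain interior gives 32 − 6 = 26. No deviation. ✓
  Low-quality: plain interior gives 32 − 4 = 28; elaborate interior gives 54 − 37 = 17. No deviation. ✓
Both hold — the high-quality type sends elaborate interior.

elaborate interior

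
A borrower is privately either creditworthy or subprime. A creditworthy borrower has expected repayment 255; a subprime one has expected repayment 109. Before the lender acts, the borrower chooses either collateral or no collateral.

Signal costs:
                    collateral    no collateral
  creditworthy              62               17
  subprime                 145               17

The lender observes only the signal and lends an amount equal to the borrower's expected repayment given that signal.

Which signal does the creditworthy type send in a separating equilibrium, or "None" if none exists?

None

Try creditworthy → collateral, subprime → no collateral:
  If types separate, collateral earns payment 255 and no collateral earns 109.
  Creditworthy: collateral gives 255 − 62 = 193; no collateral gives 109 − 17 = 92. No deviation. ✓
  Subprime: no collateral gives 109 − 17 = 92; collateral gives 255 − 145 = 110. Would deviate. ✗
Try creditworthy → no collateral, subprime → collateral:
  If types separate, no collateral earns payment 255 and collateral earns 109.
  Creditworthy: no collateral gives 255 − 17 = 238; collateral gives 109 − 62 = 47. No deviation. ✓
  Subprime: collateral gives 109 − 145 = -36; no collateral gives 255 − 17 = 238. Would deviate. ✗
Neither assignment is incentive-compatible.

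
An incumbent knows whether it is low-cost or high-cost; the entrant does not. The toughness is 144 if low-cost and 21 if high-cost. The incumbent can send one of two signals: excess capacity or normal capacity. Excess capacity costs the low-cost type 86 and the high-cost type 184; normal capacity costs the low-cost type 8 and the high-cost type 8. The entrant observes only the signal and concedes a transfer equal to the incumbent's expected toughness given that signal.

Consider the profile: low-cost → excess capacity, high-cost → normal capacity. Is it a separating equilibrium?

If types separate, excess capacity earns payment 144 and normal capacity earns 21.
Low-cost: excess capacity gives 144 − 86 = 58; normal capacity gives 21 − 8 = 13. No deviation. ✓
High-cost: normal capacity gives 21 − 8 = 13; excess capacity gives 144 − 184 = -40. No deviation. ✓
Both incentive constraints hold.

Yes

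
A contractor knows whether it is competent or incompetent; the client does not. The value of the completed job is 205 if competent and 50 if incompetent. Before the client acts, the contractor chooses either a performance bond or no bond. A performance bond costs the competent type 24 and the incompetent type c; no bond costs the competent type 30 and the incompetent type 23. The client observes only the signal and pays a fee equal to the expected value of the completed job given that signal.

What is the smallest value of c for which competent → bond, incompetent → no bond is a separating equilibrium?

Under separation: bond → competent (pays 205); no bond → incompetent (pays 50).
Competent: 205 − 24 = 181 ≥ 50 − 30 = 20. Holds regardless of c. ✓
Incompetent: 50 − 23 ≥ 205 − c, so c ≥ 205 − 27 = 178.

178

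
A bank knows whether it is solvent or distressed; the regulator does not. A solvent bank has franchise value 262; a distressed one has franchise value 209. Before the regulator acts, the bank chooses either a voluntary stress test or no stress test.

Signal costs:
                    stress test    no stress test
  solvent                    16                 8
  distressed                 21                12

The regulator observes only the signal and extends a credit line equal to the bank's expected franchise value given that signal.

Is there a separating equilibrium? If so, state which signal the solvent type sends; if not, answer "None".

Try solvent → stress test, distressed → no stress test:
  Under separation the regulator infers type exactly: stress test → solvent (pays 262), no stress test → distressed (pays 209).
  Solvent: stress test gives 262 − 16 = 246; no stress test gives 209 − 8 = 201. No deviation. ✓
  Distressed: no stress test gives 209 − 12 = 197; stress test gives 262 − 21 = 241. Would deviate. ✗
Try solvent → no stress test, distressed → stress test:
  Under separation the regulator infers type exactly: no stress test → solvent (pays 262), stress test → distressed (pays 209).
  Solvent: no stress test gives 262 − 8 = 254; stress test gives 209 − 16 = 193. No deviation. ✓
  Distressed: stress test gives 209 − 21 = 188; no stress test gives 262 − 12 = 250. Would deviate. ✗
Neither assignment is incentive-compatible.

None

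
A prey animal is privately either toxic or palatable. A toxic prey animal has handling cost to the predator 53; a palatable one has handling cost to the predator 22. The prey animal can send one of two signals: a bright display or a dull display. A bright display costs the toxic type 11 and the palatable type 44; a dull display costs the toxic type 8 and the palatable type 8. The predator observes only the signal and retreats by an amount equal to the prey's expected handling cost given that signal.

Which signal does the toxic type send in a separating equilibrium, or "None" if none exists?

bright display

Try toxic → bright display, palatable → dull display:
  If types separate, bright display earns payment 53 and dull display earns 22.
  Toxic: bright display gives 53 − 11 = 42; dull display gives 22 − 8 = 14. No deviation. ✓
  Palatable: dull display gives 22 − 8 = 14; bright display gives 53 − 44 = 9. No deviation. ✓
Both hold — the toxic type sends bright display.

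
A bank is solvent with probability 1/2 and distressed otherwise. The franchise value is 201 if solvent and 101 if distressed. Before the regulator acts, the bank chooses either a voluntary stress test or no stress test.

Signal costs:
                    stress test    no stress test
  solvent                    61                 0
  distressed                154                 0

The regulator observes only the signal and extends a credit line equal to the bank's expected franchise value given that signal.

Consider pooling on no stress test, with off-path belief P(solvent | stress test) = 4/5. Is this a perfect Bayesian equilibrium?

Yes

At the pooled signal (no stress test) the regulator holds the prior 1/2 and pays 1/2·201 + 1/2·101 = 151. Off-path (stress test) belief 4/5 gives 4/5·201 + 1/5·101 = 181.
Solvent: no stress test gives 151 − 0 = 151; stress test gives 181 − 61 = 120. Stays. ✓
Distressed: no stress test gives 151 − 0 = 151; stress test gives 181 − 154 = 27. Stays. ✓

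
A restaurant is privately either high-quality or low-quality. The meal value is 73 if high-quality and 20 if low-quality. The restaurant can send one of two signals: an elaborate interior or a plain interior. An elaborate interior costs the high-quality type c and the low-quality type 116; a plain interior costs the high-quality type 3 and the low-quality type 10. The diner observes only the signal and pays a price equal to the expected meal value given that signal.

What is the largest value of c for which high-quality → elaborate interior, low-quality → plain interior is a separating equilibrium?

56

Under separation: elaborate interior → high-quality (pays 73); plain interior → low-quality (pays 20).
Low-quality: 20 − 10 = 10 ≥ 73 − 116 = -43. Holds regardless of c. ✓
High-quality: 73 − c ≥ 20 − 3, so c ≤ 73 − 17 = 56.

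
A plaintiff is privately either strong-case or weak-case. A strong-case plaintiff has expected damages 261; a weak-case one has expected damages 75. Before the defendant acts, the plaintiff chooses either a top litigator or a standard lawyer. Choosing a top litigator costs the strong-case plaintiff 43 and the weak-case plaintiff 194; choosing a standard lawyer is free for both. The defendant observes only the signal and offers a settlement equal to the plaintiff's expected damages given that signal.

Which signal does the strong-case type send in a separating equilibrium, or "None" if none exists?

top litigator

Try strong-case → top litigator, weak-case → standard lawyer:
  If types separate, top litigator earns payment 261 and standard lawyer earns 75.
  Strong-case: top litigator gives 261 − 43 = 218; standard lawyer gives 75 − 0 = 75. No deviation. ✓
  Weak-case: standard lawyer gives 75 − 0 = 75; top litigator gives 261 − 194 = 67. No deviation. ✓
Both hold — the strong-case type sends top litigator.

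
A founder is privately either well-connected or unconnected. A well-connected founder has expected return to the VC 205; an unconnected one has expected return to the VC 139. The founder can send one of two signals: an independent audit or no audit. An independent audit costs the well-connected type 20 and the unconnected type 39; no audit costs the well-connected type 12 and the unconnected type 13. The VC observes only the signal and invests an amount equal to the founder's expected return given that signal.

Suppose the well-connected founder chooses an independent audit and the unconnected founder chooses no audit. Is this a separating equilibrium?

No

Under separation the VC infers type exactly: audit → well-connected (pays 205), no audit → unconnected (pays 139).
Well-connected: audit gives 205 − 20 = 185; no audit gives 139 − 12 = 127. No deviation. ✓
Unconnected: no audit gives 139 − 13 = 126; audit gives 205 − 39 = 166. Would deviate. ✗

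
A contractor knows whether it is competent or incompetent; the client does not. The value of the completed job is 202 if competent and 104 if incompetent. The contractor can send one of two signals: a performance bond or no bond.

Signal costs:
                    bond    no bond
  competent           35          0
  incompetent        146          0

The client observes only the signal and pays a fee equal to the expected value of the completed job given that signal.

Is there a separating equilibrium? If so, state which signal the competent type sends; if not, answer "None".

bond

Try competent → bond, incompetent → no bond:
  Under separation the client infers type exactly: bond → competent (pays 202), no bond → incompetent (pays 104).
  Competent: bond gives 202 − 35 = 167; no bond gives 104 − 0 = 104. No deviation. ✓
  Incompetent: no bond gives 104 − 0 = 104; bond gives 202 − 146 = 56. No deviation. ✓
Both hold — the competent type sends bond.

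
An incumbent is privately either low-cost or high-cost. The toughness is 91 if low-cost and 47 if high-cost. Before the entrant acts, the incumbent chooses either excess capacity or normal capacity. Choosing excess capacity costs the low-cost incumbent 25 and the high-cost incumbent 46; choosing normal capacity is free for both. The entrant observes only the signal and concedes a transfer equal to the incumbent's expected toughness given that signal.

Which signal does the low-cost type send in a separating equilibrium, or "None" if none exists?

Try low-cost → excess capacity, high-cost → normal capacity:
  Under separation the entrant infers type exactly: excess capacity → low-cost (pays 91), normal capacity → high-cost (pays 47).
  Low-cost: excess capacity gives 91 − 25 = 66; normal capacity gives 47 − 0 = 47. No deviation. ✓
  High-cost: normal capacity gives 47 − 0 = 47; excess capacity gives 91 − 46 = 45. No deviation. ✓
Both hold — the low-cost type sends excess capacity.

excess capacity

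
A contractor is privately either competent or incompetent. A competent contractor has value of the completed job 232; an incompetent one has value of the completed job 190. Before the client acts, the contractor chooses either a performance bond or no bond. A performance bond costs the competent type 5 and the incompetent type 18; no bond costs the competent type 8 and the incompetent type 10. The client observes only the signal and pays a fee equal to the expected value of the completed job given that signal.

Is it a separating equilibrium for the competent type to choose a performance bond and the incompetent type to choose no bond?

No

If types separate, bond earns payment 232 and no bond earns 190.
Competent: bond gives 232 − 5 = 227; no bond gives 190 − 8 = 182. No deviation. ✓
Incompetent: no bond gives 190 − 10 = 180; bond gives 232 − 18 = 214. Would deviate. ✗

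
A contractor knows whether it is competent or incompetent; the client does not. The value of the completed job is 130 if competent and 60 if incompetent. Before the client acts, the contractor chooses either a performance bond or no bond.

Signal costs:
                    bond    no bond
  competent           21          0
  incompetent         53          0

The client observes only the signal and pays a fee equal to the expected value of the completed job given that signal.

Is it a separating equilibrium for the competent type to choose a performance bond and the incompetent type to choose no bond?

No

Under separation the client infers type exactly: bond → competent (pays 130), no bond → incompetent (pays 60).
Competent: bond gives 130 − 21 = 109; no bond gives 60 − 0 = 60. No deviation. ✓
Incompetent: no bond gives 60 − 0 = 60; bond gives 130 − 53 = 77. Would deviate. ✗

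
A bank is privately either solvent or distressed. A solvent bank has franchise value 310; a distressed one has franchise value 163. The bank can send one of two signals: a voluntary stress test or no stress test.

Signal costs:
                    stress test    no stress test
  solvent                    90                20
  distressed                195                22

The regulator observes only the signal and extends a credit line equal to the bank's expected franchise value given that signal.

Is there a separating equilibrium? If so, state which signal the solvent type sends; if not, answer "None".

Try solvent → stress test, distressed → no stress test:
  Under separation the regulator infers type exactly: stress test → solvent (pays 310), no stress test → distressed (pays 163).
  Solvent: stress test gives 310 − 90 = 220; no stress test gives 163 − 20 = 143. No deviation. ✓
  Distressed: no stress test gives 163 − 22 = 141; stress test gives 310 − 195 = 115. No deviation. ✓
Both hold — the solvent type sends stress test.

stress test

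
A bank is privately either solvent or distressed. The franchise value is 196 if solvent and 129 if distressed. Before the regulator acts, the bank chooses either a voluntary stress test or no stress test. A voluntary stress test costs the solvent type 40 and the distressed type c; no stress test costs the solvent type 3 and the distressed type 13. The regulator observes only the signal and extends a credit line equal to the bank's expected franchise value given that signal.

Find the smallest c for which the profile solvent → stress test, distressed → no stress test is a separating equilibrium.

Under separation: stress test → solvent (pays 196); no stress test → distressed (pays 129).
Solvent: 196 − 40 = 156 ≥ 129 − 3 = 126. Holds regardless of c. ✓
Distressed: 129 − 13 ≥ 196 − c, so c ≥ 196 − 116 = 80.

80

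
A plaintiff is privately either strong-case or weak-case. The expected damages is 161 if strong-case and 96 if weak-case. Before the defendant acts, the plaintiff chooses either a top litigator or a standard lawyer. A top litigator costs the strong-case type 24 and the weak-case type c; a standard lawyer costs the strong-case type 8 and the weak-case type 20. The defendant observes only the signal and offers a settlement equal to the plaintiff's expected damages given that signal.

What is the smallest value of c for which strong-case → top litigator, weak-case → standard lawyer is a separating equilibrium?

Under separation: top litigator → strong-case (pays 161); standard lawyer → weak-case (pays 96).
Strong-case: 161 − 24 = 137 ≥ 96 − 8 = 88. Holds regardless of c. ✓
Weak-case: 96 − 20 ≥ 161 − c, so c ≥ 161 − 76 = 85.

85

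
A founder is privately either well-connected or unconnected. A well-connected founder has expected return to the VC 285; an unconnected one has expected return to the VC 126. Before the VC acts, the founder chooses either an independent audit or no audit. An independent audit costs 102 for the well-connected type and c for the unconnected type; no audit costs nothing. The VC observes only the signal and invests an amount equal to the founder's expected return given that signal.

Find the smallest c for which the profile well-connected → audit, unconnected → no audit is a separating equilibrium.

Under separation: audit → well-connected (pays 285); no audit → unconnected (pays 126).
Well-connected: 285 − 102 = 183 ≥ 126 − 0 = 126. Holds regardless of c. ✓
Unconnected: 126 − 0 ≥ 285 − c, so c ≥ 285 − 126 = 159.

159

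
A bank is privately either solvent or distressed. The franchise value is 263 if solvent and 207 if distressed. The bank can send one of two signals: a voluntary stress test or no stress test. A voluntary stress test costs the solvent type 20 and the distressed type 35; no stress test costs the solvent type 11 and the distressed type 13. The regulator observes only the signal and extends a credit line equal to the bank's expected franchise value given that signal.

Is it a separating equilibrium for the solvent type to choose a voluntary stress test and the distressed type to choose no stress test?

If types separate, stress test earns payment 263 and no stress test earns 207.
Solvent: stress test gives 263 − 20 = 243; no stress test gives 207 − 11 = 196. No deviation. ✓
Distressed: no stress test gives 207 − 13 = 194; stress test gives 263 − 35 = 228. Would deviate. ✗

No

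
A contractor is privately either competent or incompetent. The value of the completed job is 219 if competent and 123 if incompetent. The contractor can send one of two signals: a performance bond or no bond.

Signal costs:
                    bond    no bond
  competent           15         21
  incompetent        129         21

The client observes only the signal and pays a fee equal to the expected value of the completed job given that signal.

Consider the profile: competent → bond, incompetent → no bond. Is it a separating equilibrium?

If types separate, bond earns payment 219 and no bond earns 123.
Competent: bond gives 219 − 15 = 204; no bond gives 123 − 21 = 102. No deviation. ✓
Incompetent: no bond gives 123 − 21 = 102; bond gives 219 − 129 = 90. No deviation. ✓
Neither type gains from mimicking the other.

Yes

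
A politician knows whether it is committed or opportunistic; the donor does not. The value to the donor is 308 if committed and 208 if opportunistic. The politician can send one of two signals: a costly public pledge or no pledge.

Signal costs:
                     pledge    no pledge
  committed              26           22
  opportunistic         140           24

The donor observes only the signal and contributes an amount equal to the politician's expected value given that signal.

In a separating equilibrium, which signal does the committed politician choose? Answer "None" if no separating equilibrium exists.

pledge

Try committed → pledge, opportunistic → no pledge:
  If types separate, pledge earns payment 308 and no pledge earns 208.
  Committed: pledge gives 308 − 26 = 282; no pledge gives 208 − 22 = 186. No deviation. ✓
  Opportunistic: no pledge gives 208 − 24 = 184; pledge gives 308 − 140 = 168. No deviation. ✓
Both hold — the committed type sends pledge.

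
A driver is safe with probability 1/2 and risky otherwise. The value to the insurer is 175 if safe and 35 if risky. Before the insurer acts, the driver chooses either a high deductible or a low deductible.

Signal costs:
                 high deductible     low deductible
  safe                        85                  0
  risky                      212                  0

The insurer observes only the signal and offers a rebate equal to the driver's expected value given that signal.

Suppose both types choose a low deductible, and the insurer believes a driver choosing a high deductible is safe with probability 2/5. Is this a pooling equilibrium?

Yes

On the equilibrium path (low deductible) the insurer holds the prior 1/2 and pays 1/2·175 + 1/2·35 = 105. Off-path (high deductible) belief 2/5 gives 2/5·175 + 3/5·35 = 91.
Safe: low deductible gives 105 − 0 = 105; high deductible gives 91 − 85 = 6. Stays. ✓
Risky: low deductible gives 105 − 0 = 105; high deductible gives 91 − 212 = -121. Stays. ✓
Beliefs are Bayes-consistent on-path and both types best-respond.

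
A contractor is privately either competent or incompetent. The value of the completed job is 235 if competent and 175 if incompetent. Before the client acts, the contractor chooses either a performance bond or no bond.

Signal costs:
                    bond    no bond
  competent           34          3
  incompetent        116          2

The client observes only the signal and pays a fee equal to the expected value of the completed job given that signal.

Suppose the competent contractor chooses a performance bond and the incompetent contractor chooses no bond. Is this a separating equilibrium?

Yes

If types separate, bond earns payment 235 and no bond earns 175.
Competent: bond gives 235 − 34 = 201; no bond gives 175 − 3 = 172. No deviation. ✓
Incompetent: no bond gives 175 − 2 = 173; bond gives 235 − 116 = 119. No deviation. ✓
Both incentive constraints hold.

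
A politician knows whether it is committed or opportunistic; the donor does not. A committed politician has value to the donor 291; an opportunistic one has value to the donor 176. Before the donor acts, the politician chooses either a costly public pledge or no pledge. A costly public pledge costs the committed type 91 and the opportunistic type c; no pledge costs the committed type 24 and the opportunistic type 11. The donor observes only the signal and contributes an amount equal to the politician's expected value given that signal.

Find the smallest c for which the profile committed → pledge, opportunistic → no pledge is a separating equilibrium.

Under separation: pledge → committed (pays 291); no pledge → opportunistic (pays 176).
Committed: 291 − 91 = 200 ≥ 176 − 24 = 152. Holds regardless of c. ✓
Opportunistic: 176 − 11 ≥ 291 − c, so c ≥ 291 − 165 = 126.

126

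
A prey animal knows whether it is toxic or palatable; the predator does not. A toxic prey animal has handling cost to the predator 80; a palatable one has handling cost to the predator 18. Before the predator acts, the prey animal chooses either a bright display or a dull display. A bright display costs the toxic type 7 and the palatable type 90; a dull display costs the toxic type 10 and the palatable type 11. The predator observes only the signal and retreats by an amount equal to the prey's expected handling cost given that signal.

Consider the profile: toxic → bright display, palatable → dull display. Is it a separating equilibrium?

Yes

Under separation the predator infers type exactly: bright display → toxic (pays 80), dull display → palatable (pays 18).
Toxic: bright display gives 80 − 7 = 73; dull display gives 18 − 10 = 8. No deviation. ✓
Palatable: dull display gives 18 − 11 = 7; bright display gives 80 − 90 = -10. No deviation. ✓
Both incentive constraints hold.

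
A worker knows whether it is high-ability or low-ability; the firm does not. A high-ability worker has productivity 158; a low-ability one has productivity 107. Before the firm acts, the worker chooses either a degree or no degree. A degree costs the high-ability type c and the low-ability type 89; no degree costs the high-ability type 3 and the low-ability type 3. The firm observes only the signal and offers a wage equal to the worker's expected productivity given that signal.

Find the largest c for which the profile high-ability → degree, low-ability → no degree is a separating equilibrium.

54

Under separation: degree → high-ability (pays 158); no degree → low-ability (pays 107).
Low-ability: 107 − 3 = 104 ≥ 158 − 89 = 69. Holds regardless of c. ✓
High-ability: 158 − c ≥ 107 − 3, so c ≤ 158 − 104 = 54.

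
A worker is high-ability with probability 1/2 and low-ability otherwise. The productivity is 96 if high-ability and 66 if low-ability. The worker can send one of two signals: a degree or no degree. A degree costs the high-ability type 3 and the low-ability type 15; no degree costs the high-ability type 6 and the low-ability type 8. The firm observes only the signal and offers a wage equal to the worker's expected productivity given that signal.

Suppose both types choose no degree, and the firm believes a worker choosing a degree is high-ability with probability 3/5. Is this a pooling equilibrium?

No

On the equilibrium path (no degree) the firm holds the prior 1/2 and pays 1/2·96 + 1/2·66 = 81. Off-path (degree) belief 3/5 gives 3/5·96 + 2/5·66 = 84.
High-ability: no degree gives 81 − 6 = 75; degree gives 84 − 3 = 81. Deviates. ✗
Low-ability: no degree gives 81 − 8 = 73; degree gives 84 − 15 = 69. Stays. ✓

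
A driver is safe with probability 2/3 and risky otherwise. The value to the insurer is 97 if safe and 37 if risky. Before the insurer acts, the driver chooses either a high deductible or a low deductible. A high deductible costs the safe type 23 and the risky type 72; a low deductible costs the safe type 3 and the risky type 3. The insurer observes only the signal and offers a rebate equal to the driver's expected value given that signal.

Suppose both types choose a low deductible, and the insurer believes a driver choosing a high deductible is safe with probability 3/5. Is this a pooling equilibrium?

Yes

On the equilibrium path (low deductible) the insurer holds the prior 2/3 and pays 2/3·97 + 1/3·37 = 77. Off-path (high deductible) belief 3/5 gives 3/5·97 + 2/5·37 = 73.
Safe: low deductible gives 77 − 3 = 74; high deductible gives 73 − 23 = 50. Stays. ✓
Risky: low deductible gives 77 − 3 = 74; high deductible gives 73 − 72 = 1. Stays. ✓
Beliefs are Bayes-consistent on-path and both types best-respond.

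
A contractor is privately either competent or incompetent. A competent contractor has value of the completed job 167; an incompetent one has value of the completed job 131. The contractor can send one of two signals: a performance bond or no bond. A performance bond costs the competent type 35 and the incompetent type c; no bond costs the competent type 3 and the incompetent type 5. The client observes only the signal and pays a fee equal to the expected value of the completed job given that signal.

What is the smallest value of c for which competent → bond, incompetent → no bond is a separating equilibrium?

41

Under separation: bond → competent (pays 167); no bond → incompetent (pays 131).
Competent: 167 − 35 = 132 ≥ 131 − 3 = 128. Holds regardless of c. ✓
Incompetent: 131 − 5 ≥ 167 − c, so c ≥ 167 − 126 = 41.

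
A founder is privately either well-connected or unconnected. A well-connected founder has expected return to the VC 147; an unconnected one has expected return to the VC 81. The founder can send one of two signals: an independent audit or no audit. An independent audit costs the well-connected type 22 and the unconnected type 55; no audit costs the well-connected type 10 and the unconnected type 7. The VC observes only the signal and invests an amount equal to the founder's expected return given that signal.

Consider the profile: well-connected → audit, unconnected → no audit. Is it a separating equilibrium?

If types separate, audit earns payment 147 and no audit earns 81.
Well-connected: audit gives 147 − 22 = 125; no audit gives 81 − 10 = 71. No deviation. ✓
Unconnected: no audit gives 81 − 7 = 74; audit gives 147 − 55 = 92. Would deviate. ✗

No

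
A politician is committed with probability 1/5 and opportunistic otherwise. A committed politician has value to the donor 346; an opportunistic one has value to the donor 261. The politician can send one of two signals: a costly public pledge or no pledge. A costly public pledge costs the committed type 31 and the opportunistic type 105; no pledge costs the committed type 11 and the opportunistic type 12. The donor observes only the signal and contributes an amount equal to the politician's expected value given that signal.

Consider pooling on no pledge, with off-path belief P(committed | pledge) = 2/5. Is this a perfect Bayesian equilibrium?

At the pooled signal (no pledge) the donor holds the prior 1/5 and pays 1/5·346 + 4/5·261 = 278. Off-path (pledge) belief 2/5 gives 2/5·346 + 3/5·261 = 295.
Committed: no pledge gives 278 − 11 = 267; pledge gives 295 − 31 = 264. Stays. ✓
Opportunistic: no pledge gives 278 − 12 = 266; pledge gives 295 − 105 = 190. Stays. ✓

Yes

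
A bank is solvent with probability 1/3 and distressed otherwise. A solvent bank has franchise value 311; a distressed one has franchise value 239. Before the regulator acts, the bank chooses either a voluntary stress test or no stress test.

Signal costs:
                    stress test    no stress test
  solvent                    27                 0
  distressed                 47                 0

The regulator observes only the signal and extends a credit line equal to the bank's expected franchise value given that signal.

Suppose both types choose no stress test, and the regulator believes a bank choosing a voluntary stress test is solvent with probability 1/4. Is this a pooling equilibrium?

At the pooled signal (no stress test) the regulator holds the prior 1/3 and pays 1/3·311 + 2/3·239 = 263. Off-path (stress test) belief 1/4 gives 1/4·311 + 3/4·239 = 257.
Solvent: no stress test gives 263 − 0 = 263; stress test gives 257 − 27 = 230. Stays. ✓
Distressed: no stress test gives 263 − 0 = 263; stress test gives 257 − 47 = 210. Stays. ✓

Yes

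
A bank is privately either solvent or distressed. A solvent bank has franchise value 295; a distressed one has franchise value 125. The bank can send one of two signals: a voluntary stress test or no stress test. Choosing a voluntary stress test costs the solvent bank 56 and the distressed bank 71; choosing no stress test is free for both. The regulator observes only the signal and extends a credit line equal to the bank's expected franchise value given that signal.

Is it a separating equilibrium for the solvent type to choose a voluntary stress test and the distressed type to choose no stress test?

No

If types separate, stress test earns payment 295 and no stress test earns 125.
Solvent: stress test gives 295 − 56 = 239; no stress test gives 125 − 0 = 125. No deviation. ✓
Distressed: no stress test gives 125 − 0 = 125; stress test gives 295 − 71 = 224. Would deviate. ✗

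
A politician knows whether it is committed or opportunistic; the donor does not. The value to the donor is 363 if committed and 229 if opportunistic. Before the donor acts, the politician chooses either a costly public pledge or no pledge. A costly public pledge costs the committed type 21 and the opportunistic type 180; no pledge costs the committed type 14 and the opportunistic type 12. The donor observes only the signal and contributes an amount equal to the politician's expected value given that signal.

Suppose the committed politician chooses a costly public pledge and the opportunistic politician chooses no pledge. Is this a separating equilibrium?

Under separation the donor infers type exactly: pledge → committed (pays 363), no pledge → opportunistic (pays 229).
Committed: pledge gives 363 − 21 = 342; no pledge gives 229 − 14 = 215. No deviation. ✓
Opportunistic: no pledge gives 229 − 12 = 217; pledge gives 363 − 180 = 183. No deviation. ✓
Neither type gains from mimicking the other.

Yes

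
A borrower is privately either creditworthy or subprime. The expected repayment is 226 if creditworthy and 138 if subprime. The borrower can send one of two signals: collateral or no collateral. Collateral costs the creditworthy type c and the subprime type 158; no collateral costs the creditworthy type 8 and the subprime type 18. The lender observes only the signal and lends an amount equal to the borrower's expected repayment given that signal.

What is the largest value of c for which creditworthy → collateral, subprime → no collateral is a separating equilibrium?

96

Under separation: collateral → creditworthy (pays 226); no collateral → subprime (pays 138).
Subprime: 138 − 18 = 120 ≥ 226 − 158 = 68. Holds regardless of c. ✓
Creditworthy: 226 − c ≥ 138 − 8, so c ≤ 226 − 130 = 96.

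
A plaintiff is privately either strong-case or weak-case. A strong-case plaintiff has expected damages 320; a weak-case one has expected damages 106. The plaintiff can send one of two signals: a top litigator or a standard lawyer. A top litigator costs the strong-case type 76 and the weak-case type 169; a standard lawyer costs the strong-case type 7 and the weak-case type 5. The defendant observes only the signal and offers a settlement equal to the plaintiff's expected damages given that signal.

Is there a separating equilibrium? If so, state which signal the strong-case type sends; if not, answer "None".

Try strong-case → top litigator, weak-case → standard lawyer:
  If types separate, top litigator earns payment 320 and standard lawyer earns 106.
  Strong-case: top litigator gives 320 − 76 = 244; standard lawyer gives 106 − 7 = 99. No deviation. ✓
  Weak-case: standard lawyer gives 106 − 5 = 101; top litigator gives 320 − 169 = 151. Would deviate. ✗
Try strong-case → standard lawyer, weak-case → top litigator:
  If types separate, standard lawyer earns payment 320 and top litigator earns 106.
  Strong-case: standard lawyer gives 320 − 7 = 313; top litigator gives 106 − 76 = 30. No deviation. ✓
  Weak-case: top litigator gives 106 − 169 = -63; standard lawyer gives 320 − 5 = 315. Would deviate. ✗
Neither assignment is incentive-compatible.

None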